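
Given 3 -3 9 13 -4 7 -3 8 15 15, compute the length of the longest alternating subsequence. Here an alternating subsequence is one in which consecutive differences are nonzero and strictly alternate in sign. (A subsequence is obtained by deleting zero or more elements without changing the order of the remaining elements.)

Track the best alternating length ending on an up-step vs a down-step at each position: up/down = 1/1, 1/2, 3/1, 3/1, 1/4, 5/4, 5/6, 7/4, 7/1, 7/1.
The maximum over both is 7; one such subsequence is 3, -3, 9, -4, 7, -3, 8.

7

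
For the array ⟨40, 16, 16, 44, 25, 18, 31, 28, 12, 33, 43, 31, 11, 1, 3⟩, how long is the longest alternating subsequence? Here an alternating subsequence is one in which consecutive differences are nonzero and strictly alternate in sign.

A longest alternating subsequence is 40, 16, 44, 25, 31, 28, 33, 1, 3 (positions 1,2,4,5,7,8,10,14,15); its 8 consecutive differences strictly alternate in sign, and length 9 is optimal.

9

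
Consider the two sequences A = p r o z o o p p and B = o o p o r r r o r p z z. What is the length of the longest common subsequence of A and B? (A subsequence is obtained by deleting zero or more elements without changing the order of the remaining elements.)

4

Backtracking the LCS table gives one alignment: p (A1,B3) → r (A2,B7) → o (A3,B8) → z (A4,B12).
So the longest common subsequence has length 4.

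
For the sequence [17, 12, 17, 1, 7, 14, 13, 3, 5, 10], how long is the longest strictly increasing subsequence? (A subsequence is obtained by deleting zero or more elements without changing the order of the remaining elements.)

Scanning left to right, the best length ending at each element is: 17→1, 12→1, 17→2, 1→1, 7→2, 14→3, 13→3, 3→2, 5→3, 10→4.
So the longest increasing subsequence has length 4, e.g. 1, 3, 5, 10.

4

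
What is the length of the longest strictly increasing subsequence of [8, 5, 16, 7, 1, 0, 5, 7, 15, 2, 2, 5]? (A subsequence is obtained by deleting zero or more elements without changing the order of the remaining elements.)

4

Scanning left to right, the best length ending at each element is: 8→1, 5→1, 16→2, 7→2, 1→1, 0→1, 5→2, 7→3, 15→4, 2→2, 2→2, 5→3.
So the longest increasing subsequence has length 4, e.g. 1, 5, 7, 15.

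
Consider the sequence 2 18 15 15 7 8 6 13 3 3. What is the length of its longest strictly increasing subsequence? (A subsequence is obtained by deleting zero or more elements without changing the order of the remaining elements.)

4

Let dp[i] be the longest increasing subsequence ending at position i. Then dp = [1, 2, 2, 2, 2, 3, 2, 4, 2, 2].
The maximum is 4; one witness is 2, 7, 8, 13 at positions 1,5,6,8.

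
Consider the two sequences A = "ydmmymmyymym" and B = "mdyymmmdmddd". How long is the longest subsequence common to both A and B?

6

Backtracking the LCS table gives one alignment: y (A1,B3) → y (A5,B4) → m (A6,B5) → m (A7,B6) → m (A10,B7) → m (A12,B9).
So the longest common subsequence has length 6.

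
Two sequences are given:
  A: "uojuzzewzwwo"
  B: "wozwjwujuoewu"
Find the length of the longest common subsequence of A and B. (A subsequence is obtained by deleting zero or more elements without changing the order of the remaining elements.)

A longest common subsequence is ujuew (length 5); the LCS DP confirms no longer common subsequence exists.

5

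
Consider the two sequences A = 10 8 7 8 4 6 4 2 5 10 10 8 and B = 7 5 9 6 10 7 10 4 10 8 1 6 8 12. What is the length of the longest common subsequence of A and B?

A longest common subsequence is 10, 7, 8, 6, 8 (length 5); the LCS DP confirms no longer common subsequence exists.

5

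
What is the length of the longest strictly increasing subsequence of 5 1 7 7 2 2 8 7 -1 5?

3

One longest increasing subsequence is 5, 7, 8 (positions 1,3,7), of length 3; no longer one exists.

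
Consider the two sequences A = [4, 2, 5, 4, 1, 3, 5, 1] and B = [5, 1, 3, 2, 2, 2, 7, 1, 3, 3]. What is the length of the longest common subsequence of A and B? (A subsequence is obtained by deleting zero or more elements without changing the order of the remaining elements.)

A longest common subsequence is 5, 1, 3, 1 (length 4); the LCS DP confirms no longer common subsequence exists.

4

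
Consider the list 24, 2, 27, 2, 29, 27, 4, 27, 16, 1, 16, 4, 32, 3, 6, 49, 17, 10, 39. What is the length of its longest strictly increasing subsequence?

Let dp[i] be the longest increasing subsequence ending at position i. Then dp = [1, 1, 2, 1, 3, 2, 2, 3, 3, 1, 3, 2, 4, 2, 3, 5, 4, 4, 5].
The maximum is 5; one witness is 24, 27, 29, 32, 49 at positions 1,3,5,13,16.

5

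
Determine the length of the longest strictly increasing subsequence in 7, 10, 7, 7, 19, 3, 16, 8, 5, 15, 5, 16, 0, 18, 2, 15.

5

Scanning left to right, the best length ending at each element is: 7→1, 10→2, 7→1, 7→1, 19→3, 3→1, 16→3, 8→2, 5→2, 15→3, 5→2, 16→4, 0→1, 18→5, 2→2, 15→3.
So the longest increasing subsequence has length 5, e.g. 7, 10, 15, 16, 18.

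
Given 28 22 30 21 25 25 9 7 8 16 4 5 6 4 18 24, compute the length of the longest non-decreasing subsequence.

5

Scanning left to right, the best length ending at each element is: 28→1, 22→1, 30→2, 21→1, 25→2, 25→3, 9→1, 7→1, 8→2, 16→3, 4→1, 5→2, 6→3, 4→2, 18→4, 24→5.
So the longest non-decreasing subsequence has length 5, e.g. 7, 8, 16, 18, 24.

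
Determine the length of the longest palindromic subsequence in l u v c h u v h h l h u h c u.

One longest palindromic subsequence is uchuhlhuhcu (positions 2,4,5,6,8,10,11,12,13,14,15); it reads the same forward and backward, and the interval DP gives dp[1][15] = 11.

11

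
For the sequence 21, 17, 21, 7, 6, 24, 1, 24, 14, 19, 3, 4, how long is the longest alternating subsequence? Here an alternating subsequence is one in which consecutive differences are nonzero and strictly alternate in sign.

11

A longest alternating subsequence is 21, 17, 21, 7, 24, 1, 24, 14, 19, 3, 4 (positions 1,2,3,4,6,7,8,9,10,11,12); its 10 consecutive differences strictly alternate in sign, and length 11 is optimal.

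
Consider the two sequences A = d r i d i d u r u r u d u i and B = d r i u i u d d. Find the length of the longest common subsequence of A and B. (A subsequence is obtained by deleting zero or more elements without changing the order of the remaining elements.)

6

Backtracking the LCS table gives one alignment: d (A1,B1) → r (A2,B2) → i (A3,B3) → i (A5,B5) → d (A6,B7) → d (A12,B8).
So the longest common subsequence has length 6.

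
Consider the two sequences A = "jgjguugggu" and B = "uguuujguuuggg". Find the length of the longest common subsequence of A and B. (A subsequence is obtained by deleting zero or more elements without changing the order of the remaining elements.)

A longest common subsequence is gjguuggg (length 8); the LCS DP confirms no longer common subsequence exists.

8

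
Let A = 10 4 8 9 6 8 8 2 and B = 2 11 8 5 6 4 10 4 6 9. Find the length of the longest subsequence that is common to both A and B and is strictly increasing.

For each value that appears in both, track the longest common increasing run ending there.
The best achievable length is 2; one witness is 4, 6 (A-positions 2,5, B-positions 6,9).

2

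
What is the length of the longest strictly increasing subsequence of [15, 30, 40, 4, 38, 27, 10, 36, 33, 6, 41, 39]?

4

One longest increasing subsequence is 15, 30, 40, 41 (positions 1,2,3,11), of length 4; no longer one exists.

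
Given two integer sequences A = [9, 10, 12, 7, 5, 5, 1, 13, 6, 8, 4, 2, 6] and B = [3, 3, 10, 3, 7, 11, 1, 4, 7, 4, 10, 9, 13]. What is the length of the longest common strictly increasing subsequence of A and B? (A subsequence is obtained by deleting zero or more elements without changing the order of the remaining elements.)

For each value that appears in both, track the longest common increasing run ending there.
The best achievable length is 2; one witness is 1, 4 (A-positions 7,11, B-positions 7,8).

2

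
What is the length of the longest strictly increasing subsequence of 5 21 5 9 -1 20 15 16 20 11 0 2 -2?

Let dp[i] be the longest increasing subsequence ending at position i. Then dp = [1, 2, 1, 2, 1, 3, 3, 4, 5, 3, 2, 3, 1].
The maximum is 5; one witness is 5, 9, 15, 16, 20 at positions 1,4,7,8,9.

5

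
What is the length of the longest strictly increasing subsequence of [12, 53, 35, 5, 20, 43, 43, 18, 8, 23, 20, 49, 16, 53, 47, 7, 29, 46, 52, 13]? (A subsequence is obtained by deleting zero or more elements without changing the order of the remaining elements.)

Let dp[i] be the longest increasing subsequence ending at position i. Then dp = [1, 2, 2, 1, 2, 3, 3, 2, 2, 3, 3, 4, 3, 5, 4, 2, 4, 5, 6, 3].
The maximum is 6; one witness is 12, 20, 23, 29, 46, 52 at positions 1,5,10,17,18,19.

6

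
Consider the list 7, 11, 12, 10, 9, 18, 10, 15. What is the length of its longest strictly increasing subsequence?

One longest increasing subsequence is 7, 11, 12, 18 (positions 1,2,3,6), of length 4; no longer one exists.

4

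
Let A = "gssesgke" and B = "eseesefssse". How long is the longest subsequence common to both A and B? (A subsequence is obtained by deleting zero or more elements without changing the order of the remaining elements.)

Backtracking the LCS table gives one alignment: s (A2,B2) → s (A3,B5) → e (A4,B6) → s (A5,B10) → e (A8,B11).
So the longest common subsequence has length 5.

5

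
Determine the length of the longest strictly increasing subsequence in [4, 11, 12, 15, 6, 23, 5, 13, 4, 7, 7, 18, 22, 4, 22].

One longest increasing subsequence is 4, 11, 12, 15, 18, 22 (positions 1,2,3,4,12,13), of length 6; no longer one exists.

6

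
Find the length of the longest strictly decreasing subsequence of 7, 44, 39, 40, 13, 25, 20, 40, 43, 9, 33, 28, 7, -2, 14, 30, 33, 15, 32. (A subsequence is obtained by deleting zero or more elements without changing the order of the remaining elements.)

7

Let dp[i] be the longest decreasing subsequence ending at position i. Then dp = [1, 1, 2, 2, 3, 3, 4, 2, 2, 5, 3, 4, 6, 7, 5, 4, 3, 5, 4].
The maximum is 7; one witness is 44, 39, 25, 20, 9, 7, -2 at positions 2,3,6,7,10,13,14.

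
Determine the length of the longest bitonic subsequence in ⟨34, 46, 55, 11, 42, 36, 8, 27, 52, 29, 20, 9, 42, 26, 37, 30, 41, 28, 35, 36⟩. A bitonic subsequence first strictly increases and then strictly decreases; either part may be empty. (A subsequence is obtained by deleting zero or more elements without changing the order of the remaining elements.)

8

One longest bitonic subsequence is 34, 46, 55, 52, 42, 37, 30, 28 (positions 1,2,3,9,13,15,16,18): it rises to 55 then falls. Length 8 is optimal.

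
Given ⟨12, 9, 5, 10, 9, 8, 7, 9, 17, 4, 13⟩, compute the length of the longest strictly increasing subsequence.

4

Let dp[i] be the longest increasing subsequence ending at position i. Then dp = [1, 1, 1, 2, 2, 2, 2, 3, 4, 1, 4].
The maximum is 4; one witness is 5, 8, 9, 17 at positions 3,6,8,9.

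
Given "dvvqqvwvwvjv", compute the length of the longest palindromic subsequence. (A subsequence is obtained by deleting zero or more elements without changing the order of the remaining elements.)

One longest palindromic subsequence is vvwvwvv (positions 2,6,7,8,9,10,12); it reads the same forward and backward, and the interval DP gives dp[1][12] = 7.

7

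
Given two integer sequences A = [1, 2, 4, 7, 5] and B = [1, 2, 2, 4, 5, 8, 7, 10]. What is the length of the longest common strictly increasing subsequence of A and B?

For each value that appears in both, track the longest common increasing run ending there.
The best achievable length is 4; one witness is 1, 2, 4, 5 (A-positions 1,2,3,5, B-positions 1,2,4,5).

4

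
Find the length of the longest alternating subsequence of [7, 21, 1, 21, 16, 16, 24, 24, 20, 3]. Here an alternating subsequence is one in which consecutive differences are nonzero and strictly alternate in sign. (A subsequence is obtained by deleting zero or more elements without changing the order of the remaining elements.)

A longest alternating subsequence is 7, 21, 1, 21, 16, 24, 20 (positions 1,2,3,4,5,7,9); its 6 consecutive differences strictly alternate in sign, and length 7 is optimal.

7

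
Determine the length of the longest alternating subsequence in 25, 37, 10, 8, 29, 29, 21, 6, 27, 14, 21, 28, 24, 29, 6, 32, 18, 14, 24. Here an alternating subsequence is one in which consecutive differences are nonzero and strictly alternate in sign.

14

Track the best alternating length ending on an up-step vs a down-step at each position: up/down = 1/1, 2/1, 1/3, 1/3, 4/3, 4/3, 4/5, 1/5, 6/5, 6/7, 8/7, 8/5, 8/9, 10/3, 1/11, 12/3, 12/13, 12/13, 14/13.
The maximum over both is 14; one such subsequence is 25, 37, 10, 29, 21, 27, 14, 28, 24, 29, 6, 32, 18, 24.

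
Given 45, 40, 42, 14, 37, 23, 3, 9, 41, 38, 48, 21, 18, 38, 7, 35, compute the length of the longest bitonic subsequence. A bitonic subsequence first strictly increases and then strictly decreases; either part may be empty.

7

One longest bitonic subsequence is 45, 42, 41, 38, 21, 18, 7 (positions 1,3,9,10,12,13,15): it rises to 45 then falls. Length 7 is optimal.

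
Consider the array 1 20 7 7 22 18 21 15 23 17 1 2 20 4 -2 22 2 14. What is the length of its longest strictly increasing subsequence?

One longest increasing subsequence is 1, 7, 15, 17, 20, 22 (positions 1,3,8,10,13,16), of length 6; no longer one exists.

6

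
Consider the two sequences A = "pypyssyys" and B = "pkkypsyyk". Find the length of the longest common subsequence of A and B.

A longest common subsequence is pypsyy (length 6); the LCS DP confirms no longer common subsequence exists.

6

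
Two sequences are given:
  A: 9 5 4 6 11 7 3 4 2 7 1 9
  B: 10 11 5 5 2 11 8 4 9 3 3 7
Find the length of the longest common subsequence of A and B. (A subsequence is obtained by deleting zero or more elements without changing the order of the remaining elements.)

4

Backtracking the LCS table gives one alignment: 5 (A2,B4) → 4 (A3,B8) → 3 (A7,B11) → 7 (A10,B12).
So the longest common subsequence has length 4.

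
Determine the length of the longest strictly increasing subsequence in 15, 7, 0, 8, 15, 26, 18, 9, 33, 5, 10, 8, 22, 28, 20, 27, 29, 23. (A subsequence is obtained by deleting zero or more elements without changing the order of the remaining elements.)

7

Scanning left to right, the best length ending at each element is: 15→1, 7→1, 0→1, 8→2, 15→3, 26→4, 18→4, 9→3, 33→5, 5→2, 10→4, 8→3, 22→5, 28→6, 20→5, 27→6, 29→7, 23→6.
So the longest increasing subsequence has length 7, e.g. 7, 8, 15, 18, 22, 28, 29.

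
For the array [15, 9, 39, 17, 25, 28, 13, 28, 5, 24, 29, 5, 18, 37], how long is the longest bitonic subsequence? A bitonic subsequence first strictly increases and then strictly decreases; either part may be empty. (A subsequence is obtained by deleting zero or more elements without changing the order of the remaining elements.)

Let inc[i] be the LIS ending at i and dec[i] the longest strictly decreasing subsequence starting at i. inc = [1, 1, 2, 2, 3, 4, 2, 4, 1, 3, 5, 1, 3, 6], dec = [3, 2, 4, 3, 3, 3, 2, 3, 1, 2, 2, 1, 1, 1].
max_i inc[i]+dec[i]−1 = 6, with one witness 15, 17, 25, 28, 24, 18.

6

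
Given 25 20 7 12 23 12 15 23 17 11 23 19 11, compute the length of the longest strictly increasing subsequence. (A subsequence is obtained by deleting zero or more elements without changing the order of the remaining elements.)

Let dp[i] be the longest increasing subsequence ending at position i. Then dp = [1, 1, 1, 2, 3, 2, 3, 4, 4, 2, 5, 5, 2].
The maximum is 5; one witness is 7, 12, 15, 17, 23 at positions 3,4,7,9,11.

5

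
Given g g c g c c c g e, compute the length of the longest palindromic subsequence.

6

One longest palindromic subsequence is gccccg (positions 2,3,5,6,7,8); it reads the same forward and backward, and the interval DP gives dp[1][9] = 6.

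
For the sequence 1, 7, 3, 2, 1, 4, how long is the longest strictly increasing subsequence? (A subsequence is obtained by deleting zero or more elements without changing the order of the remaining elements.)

Scanning left to right, the best length ending at each element is: 1→1, 7→2, 3→2, 2→2, 1→1, 4→3.
So the longest increasing subsequence has length 3, e.g. 1, 3, 4.

3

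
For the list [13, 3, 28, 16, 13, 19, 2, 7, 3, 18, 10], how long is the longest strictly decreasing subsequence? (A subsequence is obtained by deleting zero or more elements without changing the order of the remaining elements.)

Scanning left to right, the best length ending at each element is: 13→1, 3→2, 28→1, 16→2, 13→3, 19→2, 2→4, 7→4, 3→5, 18→3, 10→4.
So the longest decreasing subsequence has length 5, e.g. 28, 16, 13, 7, 3.

5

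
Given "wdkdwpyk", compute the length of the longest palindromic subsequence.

5

One longest palindromic subsequence is wdkdw (positions 1,2,3,4,5); it reads the same forward and backward, and the interval DP gives dp[1][8] = 5.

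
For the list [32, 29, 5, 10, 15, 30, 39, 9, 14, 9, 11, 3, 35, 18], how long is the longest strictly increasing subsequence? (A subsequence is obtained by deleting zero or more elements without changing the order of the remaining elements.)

Let dp[i] be the longest increasing subsequence ending at position i. Then dp = [1, 1, 1, 2, 3, 4, 5, 2, 3, 2, 3, 1, 5, 4].
The maximum is 5; one witness is 5, 10, 15, 30, 39 at positions 3,4,5,6,7.

5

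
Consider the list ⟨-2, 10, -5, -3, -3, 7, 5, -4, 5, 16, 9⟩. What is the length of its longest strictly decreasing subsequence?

Scanning left to right, the best length ending at each element is: -2→1, 10→1, -5→2, -3→2, -3→2, 7→2, 5→3, -4→4, 5→3, 16→1, 9→2.
So the longest decreasing subsequence has length 4, e.g. 10, 7, 5, -4.

4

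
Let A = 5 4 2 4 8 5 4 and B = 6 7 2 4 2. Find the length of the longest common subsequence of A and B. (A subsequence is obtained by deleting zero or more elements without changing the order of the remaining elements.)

A longest common subsequence is 4, 2 (length 2); the LCS DP confirms no longer common subsequence exists.

2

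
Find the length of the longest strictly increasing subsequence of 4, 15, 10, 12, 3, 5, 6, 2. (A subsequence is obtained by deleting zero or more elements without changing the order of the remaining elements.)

3

Let dp[i] be the longest increasing subsequence ending at position i. Then dp = [1, 2, 2, 3, 1, 2, 3, 1].
The maximum is 3; one witness is 4, 10, 12 at positions 1,3,4.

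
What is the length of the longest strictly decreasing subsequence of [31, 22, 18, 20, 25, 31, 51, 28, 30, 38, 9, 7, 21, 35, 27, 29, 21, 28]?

One longest decreasing subsequence is 31, 22, 18, 9, 7 (positions 1,2,3,11,12), of length 5; no longer one exists.

5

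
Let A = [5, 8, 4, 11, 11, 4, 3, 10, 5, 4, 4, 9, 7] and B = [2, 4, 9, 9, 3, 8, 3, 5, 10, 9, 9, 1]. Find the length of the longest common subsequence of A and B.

4

Backtracking the LCS table gives one alignment: 8 (A2,B6) → 3 (A7,B7) → 10 (A8,B9) → 9 (A12,B11).
So the longest common subsequence has length 4.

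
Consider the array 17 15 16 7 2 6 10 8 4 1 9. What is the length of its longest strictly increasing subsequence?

One longest increasing subsequence is 2, 6, 8, 9 (positions 5,6,8,11), of length 4; no longer one exists.

4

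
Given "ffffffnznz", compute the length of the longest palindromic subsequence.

6

Using dp[i][j] = 2 + dp[i+1][j−1] if the ends match, else max(dp[i+1][j], dp[i][j−1]):
dp[1][10] = 6. A witness is ffffff at positions 1,2,3,4,5,6.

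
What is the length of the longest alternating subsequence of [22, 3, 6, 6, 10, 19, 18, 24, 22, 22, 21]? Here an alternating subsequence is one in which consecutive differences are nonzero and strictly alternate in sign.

6

Track the best alternating length ending on an up-step vs a down-step at each position: up/down = 1/1, 1/2, 3/2, 3/2, 3/2, 3/2, 3/4, 5/1, 5/6, 5/6, 5/6.
The maximum over both is 6; one such subsequence is 22, 3, 19, 18, 24, 22.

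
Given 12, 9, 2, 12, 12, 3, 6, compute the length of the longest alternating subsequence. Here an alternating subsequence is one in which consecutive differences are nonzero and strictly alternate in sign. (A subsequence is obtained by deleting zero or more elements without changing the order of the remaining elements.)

5

Track the best alternating length ending on an up-step vs a down-step at each position: up/down = 1/1, 1/2, 1/2, 3/1, 3/1, 3/4, 5/4.
The maximum over both is 5; one such subsequence is 12, 9, 12, 3, 6.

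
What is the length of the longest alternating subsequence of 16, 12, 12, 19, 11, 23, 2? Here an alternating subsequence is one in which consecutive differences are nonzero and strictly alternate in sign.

Track the best alternating length ending on an up-step vs a down-step at each position: up/down = 1/1, 1/2, 1/2, 3/1, 1/4, 5/1, 1/6.
The maximum over both is 6; one such subsequence is 16, 12, 19, 11, 23, 2.

6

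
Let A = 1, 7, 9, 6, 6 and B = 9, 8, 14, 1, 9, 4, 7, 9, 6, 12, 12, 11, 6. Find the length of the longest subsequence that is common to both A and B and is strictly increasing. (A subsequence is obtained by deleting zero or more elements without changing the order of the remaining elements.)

3

A longest common strictly increasing subsequence is 1, 7, 9 (length 3); it appears in order in both A and B, and no longer such subsequence exists.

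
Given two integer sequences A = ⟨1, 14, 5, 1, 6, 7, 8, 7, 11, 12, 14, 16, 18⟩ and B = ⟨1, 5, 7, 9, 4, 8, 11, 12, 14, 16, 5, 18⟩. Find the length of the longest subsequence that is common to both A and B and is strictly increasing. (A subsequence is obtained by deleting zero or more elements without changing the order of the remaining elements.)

A longest common strictly increasing subsequence is 1, 5, 7, 8, 11, 12, 14, 16, 18 (length 9); it appears in order in both A and B, and no longer such subsequence exists.

9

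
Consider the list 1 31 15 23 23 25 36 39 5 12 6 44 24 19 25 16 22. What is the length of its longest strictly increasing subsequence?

One longest increasing subsequence is 1, 15, 23, 25, 36, 39, 44 (positions 1,3,4,6,7,8,12), of length 7; no longer one exists.

7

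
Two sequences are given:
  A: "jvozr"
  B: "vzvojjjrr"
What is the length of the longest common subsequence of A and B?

Backtracking the LCS table gives one alignment: v (A2,B3) → o (A3,B4) → r (A5,B9).
So the longest common subsequence has length 3.

3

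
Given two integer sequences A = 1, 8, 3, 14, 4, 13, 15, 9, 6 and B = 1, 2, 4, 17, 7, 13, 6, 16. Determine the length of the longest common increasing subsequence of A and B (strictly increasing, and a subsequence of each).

For each value that appears in both, track the longest common increasing run ending there.
The best achievable length is 3; one witness is 1, 4, 13 (A-positions 1,5,6, B-positions 1,3,6).

3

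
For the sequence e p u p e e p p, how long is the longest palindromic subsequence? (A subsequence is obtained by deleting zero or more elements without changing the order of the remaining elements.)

6

One longest palindromic subsequence is ppeepp (positions 2,4,5,6,7,8); it reads the same forward and backward, and the interval DP gives dp[1][8] = 6.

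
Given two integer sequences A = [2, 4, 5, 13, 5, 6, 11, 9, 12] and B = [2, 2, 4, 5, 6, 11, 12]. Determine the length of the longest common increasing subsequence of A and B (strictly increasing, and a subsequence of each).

6

For each value that appears in both, track the longest common increasing run ending there.
The best achievable length is 6; one witness is 2, 4, 5, 6, 11, 12 (A-positions 1,2,3,6,7,9, B-positions 1,3,4,5,6,7).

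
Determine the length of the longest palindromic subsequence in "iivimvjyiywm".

One longest palindromic subsequence is myiym (positions 5,8,9,10,12); it reads the same forward and backward, and the interval DP gives dp[1][12] = 5.

5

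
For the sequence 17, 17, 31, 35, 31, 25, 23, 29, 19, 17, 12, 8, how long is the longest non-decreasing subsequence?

One longest non-decreasing subsequence is 17, 17, 31, 35 (positions 1,2,3,4), of length 4; no longer one exists.

4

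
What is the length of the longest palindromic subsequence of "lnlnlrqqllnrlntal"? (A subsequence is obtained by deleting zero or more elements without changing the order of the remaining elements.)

12

One longest palindromic subsequence is lnlnlqqlnlnl (positions 1,2,3,4,5,7,8,10,11,13,14,17); it reads the same forward and backward, and the interval DP gives dp[1][17] = 12.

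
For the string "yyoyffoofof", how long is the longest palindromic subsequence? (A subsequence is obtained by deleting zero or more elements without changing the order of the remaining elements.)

6

One longest palindromic subsequence is ffooff (positions 5,6,7,8,9,11); it reads the same forward and backward, and the interval DP gives dp[1][11] = 6.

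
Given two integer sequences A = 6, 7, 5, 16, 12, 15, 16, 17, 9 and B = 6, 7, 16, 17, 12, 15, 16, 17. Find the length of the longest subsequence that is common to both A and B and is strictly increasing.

A longest common strictly increasing subsequence is 6, 7, 12, 15, 16, 17 (length 6); it appears in order in both A and B, and no longer such subsequence exists.

6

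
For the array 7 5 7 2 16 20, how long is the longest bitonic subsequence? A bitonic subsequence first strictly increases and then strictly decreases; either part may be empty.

One longest bitonic subsequence is 5, 7, 16, 20 (positions 2,3,5,6): it rises to 20 then falls. Length 4 is optimal.

4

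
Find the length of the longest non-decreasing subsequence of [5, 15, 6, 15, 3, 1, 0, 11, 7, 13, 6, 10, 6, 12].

Scanning left to right, the best length ending at each element is: 5→1, 15→2, 6→2, 15→3, 3→1, 1→1, 0→1, 11→3, 7→3, 13→4, 6→3, 10→4, 6→4, 12→5.
So the longest non-decreasing subsequence has length 5, e.g. 5, 6, 7, 10, 12.

5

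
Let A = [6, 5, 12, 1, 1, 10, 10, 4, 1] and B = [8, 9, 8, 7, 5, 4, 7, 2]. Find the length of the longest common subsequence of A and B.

Backtracking the LCS table gives one alignment: 5 (A2,B5) → 4 (A8,B6).
So the longest common subsequence has length 2.

2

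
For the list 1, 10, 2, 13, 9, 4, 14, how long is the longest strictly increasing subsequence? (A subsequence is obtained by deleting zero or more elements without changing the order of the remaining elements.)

4

One longest increasing subsequence is 1, 10, 13, 14 (positions 1,2,4,7), of length 4; no longer one exists.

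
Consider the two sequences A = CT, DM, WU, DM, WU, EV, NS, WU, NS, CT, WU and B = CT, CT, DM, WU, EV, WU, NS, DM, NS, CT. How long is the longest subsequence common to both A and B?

Backtracking the LCS table gives one alignment: CT (A1,B2) → DM (A2,B3) → WU (A3,B4) → WU (A5,B6) → NS (A7,B7) → NS (A9,B9) → CT (A10,B10).
So the longest common subsequence has length 7.

7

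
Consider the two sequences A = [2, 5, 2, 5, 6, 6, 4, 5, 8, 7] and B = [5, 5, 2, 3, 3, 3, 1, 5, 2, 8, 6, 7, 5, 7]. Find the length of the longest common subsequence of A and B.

6

Backtracking the LCS table gives one alignment: 2 (A1,B3) → 5 (A2,B8) → 2 (A3,B9) → 6 (A5,B11) → 5 (A8,B13) → 7 (A10,B14).
So the longest common subsequence has length 6.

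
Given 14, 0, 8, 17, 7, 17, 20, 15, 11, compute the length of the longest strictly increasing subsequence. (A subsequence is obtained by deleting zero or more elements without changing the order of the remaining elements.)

4

One longest increasing subsequence is 0, 8, 17, 20 (positions 2,3,4,7), of length 4; no longer one exists.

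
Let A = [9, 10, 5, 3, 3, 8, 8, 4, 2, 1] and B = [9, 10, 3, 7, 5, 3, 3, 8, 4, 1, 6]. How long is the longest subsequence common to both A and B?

8

A longest common subsequence is 9, 10, 5, 3, 3, 8, 4, 1 (length 8); the LCS DP confirms no longer common subsequence exists.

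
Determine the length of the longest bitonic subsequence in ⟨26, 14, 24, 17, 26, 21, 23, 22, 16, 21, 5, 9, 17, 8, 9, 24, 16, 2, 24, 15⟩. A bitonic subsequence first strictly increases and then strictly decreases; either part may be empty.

9

Let inc[i] be the LIS ending at i and dec[i] the longest strictly decreasing subsequence starting at i. inc = [1, 1, 2, 2, 3, 3, 4, 4, 2, 3, 1, 2, 3, 2, 3, 5, 4, 1, 5, 4], dec = [8, 4, 7, 5, 7, 5, 6, 5, 4, 4, 2, 3, 3, 2, 2, 3, 2, 1, 2, 1].
max_i inc[i]+dec[i]−1 = 9, with one witness 14, 24, 26, 23, 22, 21, 17, 16, 15.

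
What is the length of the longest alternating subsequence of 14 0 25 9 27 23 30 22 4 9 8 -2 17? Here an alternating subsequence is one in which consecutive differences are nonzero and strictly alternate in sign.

A longest alternating subsequence is 14, 0, 25, 9, 27, 23, 30, 4, 9, 8, 17 (positions 1,2,3,4,5,6,7,9,10,11,13); its 10 consecutive differences strictly alternate in sign, and length 11 is optimal.

11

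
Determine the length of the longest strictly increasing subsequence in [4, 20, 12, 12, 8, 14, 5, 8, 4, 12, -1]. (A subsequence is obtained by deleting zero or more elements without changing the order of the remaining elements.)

One longest increasing subsequence is 4, 5, 8, 12 (positions 1,7,8,10), of length 4; no longer one exists.

4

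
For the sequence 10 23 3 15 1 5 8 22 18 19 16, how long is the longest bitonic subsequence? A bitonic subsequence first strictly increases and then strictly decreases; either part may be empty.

Let inc[i] be the LIS ending at i and dec[i] the longest strictly decreasing subsequence starting at i. inc = [1, 2, 1, 2, 1, 2, 3, 4, 4, 5, 4], dec = [3, 4, 2, 2, 1, 1, 1, 3, 2, 2, 1].
max_i inc[i]+dec[i]−1 = 6, with one witness 3, 5, 8, 22, 19, 16.

6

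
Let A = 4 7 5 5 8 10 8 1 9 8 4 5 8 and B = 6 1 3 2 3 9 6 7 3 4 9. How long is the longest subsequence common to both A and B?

Backtracking the LCS table gives one alignment: 1 (A8,B2) → 9 (A9,B6) → 4 (A11,B10).
So the longest common subsequence has length 3.

3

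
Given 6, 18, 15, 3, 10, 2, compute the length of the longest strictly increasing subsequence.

2

One longest increasing subsequence is 6, 18 (positions 1,2), of length 2; no longer one exists.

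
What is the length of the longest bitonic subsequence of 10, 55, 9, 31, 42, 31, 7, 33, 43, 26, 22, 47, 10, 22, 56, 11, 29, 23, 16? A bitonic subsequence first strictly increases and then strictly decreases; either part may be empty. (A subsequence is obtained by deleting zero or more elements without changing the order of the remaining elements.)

9

One longest bitonic subsequence is 10, 31, 42, 43, 47, 56, 29, 23, 16 (positions 1,4,5,9,12,15,17,18,19): it rises to 56 then falls. Length 9 is optimal.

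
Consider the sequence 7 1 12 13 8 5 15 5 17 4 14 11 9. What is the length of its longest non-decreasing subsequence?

Let dp[i] be the longest non-decreasing subsequence ending at position i. Then dp = [1, 1, 2, 3, 2, 2, 4, 3, 5, 2, 4, 4, 4].
The maximum is 5; one witness is 7, 12, 13, 15, 17 at positions 1,3,4,7,9.

5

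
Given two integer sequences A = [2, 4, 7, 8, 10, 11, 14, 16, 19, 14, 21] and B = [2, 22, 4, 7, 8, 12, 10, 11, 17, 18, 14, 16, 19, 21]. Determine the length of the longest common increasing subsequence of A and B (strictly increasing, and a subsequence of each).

10

A longest common strictly increasing subsequence is 2, 4, 7, 8, 10, 11, 14, 16, 19, 21 (length 10); it appears in order in both A and B, and no longer such subsequence exists.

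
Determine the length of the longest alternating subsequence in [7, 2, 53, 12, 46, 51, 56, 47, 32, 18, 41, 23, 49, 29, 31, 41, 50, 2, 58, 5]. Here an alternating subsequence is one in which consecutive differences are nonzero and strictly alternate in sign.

A longest alternating subsequence is 7, 2, 53, 12, 46, 32, 41, 23, 49, 29, 31, 2, 58, 5 (positions 1,2,3,4,5,9,11,12,13,14,15,18,19,20); its 13 consecutive differences strictly alternate in sign, and length 14 is optimal.

14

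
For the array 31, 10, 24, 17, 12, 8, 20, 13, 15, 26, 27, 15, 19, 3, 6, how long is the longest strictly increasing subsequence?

6

Let dp[i] be the longest increasing subsequence ending at position i. Then dp = [1, 1, 2, 2, 2, 1, 3, 3, 4, 5, 6, 4, 5, 1, 2].
The maximum is 6; one witness is 10, 12, 13, 15, 26, 27 at positions 2,5,8,9,10,11.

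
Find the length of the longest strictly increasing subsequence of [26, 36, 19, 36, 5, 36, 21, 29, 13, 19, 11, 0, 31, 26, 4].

Scanning left to right, the best length ending at each element is: 26→1, 36→2, 19→1, 36→2, 5→1, 36→2, 21→2, 29→3, 13→2, 19→3, 11→2, 0→1, 31→4, 26→4, 4→2.
So the longest increasing subsequence has length 4, e.g. 19, 21, 29, 31.

4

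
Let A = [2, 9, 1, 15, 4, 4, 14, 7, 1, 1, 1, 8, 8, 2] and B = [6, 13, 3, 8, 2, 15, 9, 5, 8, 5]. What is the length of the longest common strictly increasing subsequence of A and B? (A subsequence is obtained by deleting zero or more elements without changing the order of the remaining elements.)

A longest common strictly increasing subsequence is 2, 15 (length 2); it appears in order in both A and B, and no longer such subsequence exists.

2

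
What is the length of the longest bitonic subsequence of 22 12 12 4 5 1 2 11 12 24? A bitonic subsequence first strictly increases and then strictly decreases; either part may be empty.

5

One longest bitonic subsequence is 4, 5, 11, 12, 24 (positions 4,5,8,9,10): it rises to 24 then falls. Length 5 is optimal.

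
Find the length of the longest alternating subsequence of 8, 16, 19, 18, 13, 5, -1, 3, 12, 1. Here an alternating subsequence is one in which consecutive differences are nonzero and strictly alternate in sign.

5

A longest alternating subsequence is 8, 16, -1, 3, 1 (positions 1,2,7,8,10); its 4 consecutive differences strictly alternate in sign, and length 5 is optimal.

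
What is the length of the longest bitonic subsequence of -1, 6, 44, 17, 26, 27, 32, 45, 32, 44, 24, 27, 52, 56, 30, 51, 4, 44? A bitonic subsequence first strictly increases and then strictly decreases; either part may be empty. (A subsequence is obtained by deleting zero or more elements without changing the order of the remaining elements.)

11

Let inc[i] be the LIS ending at i and dec[i] the longest strictly decreasing subsequence starting at i. inc = [1, 2, 3, 3, 4, 5, 6, 7, 6, 7, 4, 5, 8, 9, 6, 8, 2, 7], dec = [1, 2, 4, 2, 3, 3, 3, 4, 3, 3, 2, 2, 3, 3, 2, 2, 1, 1].
max_i inc[i]+dec[i]−1 = 11, with one witness -1, 6, 17, 26, 27, 32, 45, 52, 56, 51, 44.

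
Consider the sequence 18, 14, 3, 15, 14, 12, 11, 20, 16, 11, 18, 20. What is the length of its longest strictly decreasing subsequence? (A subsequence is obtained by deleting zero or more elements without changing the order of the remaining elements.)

5

Let dp[i] be the longest decreasing subsequence ending at position i. Then dp = [1, 2, 3, 2, 3, 4, 5, 1, 2, 5, 2, 1].
The maximum is 5; one witness is 18, 15, 14, 12, 11 at positions 1,4,5,6,7.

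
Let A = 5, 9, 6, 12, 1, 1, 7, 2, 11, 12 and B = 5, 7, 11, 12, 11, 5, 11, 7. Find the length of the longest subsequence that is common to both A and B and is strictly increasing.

For each value that appears in both, track the longest common increasing run ending there.
The best achievable length is 4; one witness is 5, 7, 11, 12 (A-positions 1,7,9,10, B-positions 1,2,3,4).

4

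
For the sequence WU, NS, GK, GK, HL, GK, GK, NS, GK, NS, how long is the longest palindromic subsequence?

7

One longest palindromic subsequence is NS GK GK GK GK GK NS (positions 2,3,4,6,7,9,10); it reads the same forward and backward, and the interval DP gives dp[1][10] = 7.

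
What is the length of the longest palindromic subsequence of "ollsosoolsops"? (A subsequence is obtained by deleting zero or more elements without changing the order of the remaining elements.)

One longest palindromic subsequence is sosoosos (positions 4,5,6,7,8,10,11,13); it reads the same forward and backward, and the interval DP gives dp[1][13] = 8.

8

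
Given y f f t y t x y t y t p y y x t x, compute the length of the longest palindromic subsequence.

9

Using dp[i][j] = 2 + dp[i+1][j−1] if the ends match, else max(dp[i+1][j], dp[i][j−1]):
dp[1][17] = 9. A witness is txyypyyxt at positions 6,7,8,10,12,13,14,15,16.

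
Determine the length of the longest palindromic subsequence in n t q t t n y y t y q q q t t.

8

Using dp[i][j] = 2 + dp[i+1][j−1] if the ends match, else max(dp[i+1][j], dp[i][j−1]):
dp[1][15] = 8. A witness is tttyyttt at positions 2,4,5,7,8,9,14,15.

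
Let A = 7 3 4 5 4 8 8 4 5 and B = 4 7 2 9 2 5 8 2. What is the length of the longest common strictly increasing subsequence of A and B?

For each value that appears in both, track the longest common increasing run ending there.
The best achievable length is 3; one witness is 4, 5, 8 (A-positions 3,4,6, B-positions 1,6,7).

3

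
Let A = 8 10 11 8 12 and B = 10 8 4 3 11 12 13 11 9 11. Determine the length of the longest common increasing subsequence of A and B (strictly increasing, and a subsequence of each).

For each value that appears in both, track the longest common increasing run ending there.
The best achievable length is 3; one witness is 10, 11, 12 (A-positions 2,3,5, B-positions 1,5,6).

3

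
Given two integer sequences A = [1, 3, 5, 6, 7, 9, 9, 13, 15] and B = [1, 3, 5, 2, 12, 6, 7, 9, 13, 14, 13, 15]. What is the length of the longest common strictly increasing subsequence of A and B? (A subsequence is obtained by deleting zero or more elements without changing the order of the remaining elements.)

8

A longest common strictly increasing subsequence is 1, 3, 5, 6, 7, 9, 13, 15 (length 8); it appears in order in both A and B, and no longer such subsequence exists.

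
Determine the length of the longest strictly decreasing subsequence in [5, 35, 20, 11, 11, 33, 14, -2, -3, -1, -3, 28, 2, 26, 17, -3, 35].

Scanning left to right, the best length ending at each element is: 5→1, 35→1, 20→2, 11→3, 11→3, 33→2, 14→3, -2→4, -3→5, -1→4, -3→5, 28→3, 2→4, 26→4, 17→5, -3→6, 35→1.
So the longest decreasing subsequence has length 6, e.g. 35, 33, 28, 26, 17, -3.

6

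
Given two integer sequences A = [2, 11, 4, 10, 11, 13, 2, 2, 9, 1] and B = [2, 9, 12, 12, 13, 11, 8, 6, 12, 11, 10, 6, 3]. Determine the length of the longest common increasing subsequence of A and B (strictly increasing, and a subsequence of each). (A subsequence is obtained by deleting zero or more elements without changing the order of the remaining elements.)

For each value that appears in both, track the longest common increasing run ending there.
The best achievable length is 2; one witness is 2, 9 (A-positions 1,9, B-positions 1,2).

2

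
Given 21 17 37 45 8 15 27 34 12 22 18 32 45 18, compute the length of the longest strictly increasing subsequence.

One longest increasing subsequence is 8, 15, 27, 34, 45 (positions 5,6,7,8,13), of length 5; no longer one exists.

5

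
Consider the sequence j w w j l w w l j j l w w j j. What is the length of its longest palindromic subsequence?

12

Using dp[i][j] = 2 + dp[i+1][j−1] if the ends match, else max(dp[i+1][j], dp[i][j−1]):
dp[1][15] = 12. A witness is jjwwljjlwwjj at positions 1,4,6,7,8,9,10,11,12,13,14,15.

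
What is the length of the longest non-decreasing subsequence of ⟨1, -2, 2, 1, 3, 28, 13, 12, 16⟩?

Let dp[i] be the longest non-decreasing subsequence ending at position i. Then dp = [1, 1, 2, 2, 3, 4, 4, 4, 5].
The maximum is 5; one witness is 1, 2, 3, 13, 16 at positions 1,3,5,7,9.

5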